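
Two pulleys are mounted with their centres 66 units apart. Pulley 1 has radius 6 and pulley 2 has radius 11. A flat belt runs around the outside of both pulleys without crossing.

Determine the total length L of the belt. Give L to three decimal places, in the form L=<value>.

open belt: β = asin((r2−r1)/C) = asin(5/66) = 4.3448°
wrap1 = π − 2β = 171.3105°
wrap2 = π + 2β = 188.6895°
tangent length = C·cosβ = 65.8103
L = r1·wrap1 + r2·wrap2 + 2·C·cosβ = 6·2.9899 + 11·3.2933 + 2·65.8103 = 185.7860

L=185.786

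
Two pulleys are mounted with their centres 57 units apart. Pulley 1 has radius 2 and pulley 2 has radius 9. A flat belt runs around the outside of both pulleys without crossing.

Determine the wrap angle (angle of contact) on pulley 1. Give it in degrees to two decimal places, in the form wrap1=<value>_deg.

wrap1=165.89_deg

open belt: β = asin((r2−r1)/C) = asin(7/57) = 7.0541°
wrap1 = π − 2β = 165.8917°
wrap2 = π + 2β = 194.1083°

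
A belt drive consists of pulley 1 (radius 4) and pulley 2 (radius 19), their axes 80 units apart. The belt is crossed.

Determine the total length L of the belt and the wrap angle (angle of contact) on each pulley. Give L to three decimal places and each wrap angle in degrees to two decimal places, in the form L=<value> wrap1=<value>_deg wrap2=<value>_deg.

L=238.916 wrap1=213.42_deg wrap2=213.42_deg

crossed belt: β = asin((r1+r2)/C) = asin(23/80) = 16.7083°
wrap1 = wrap2 = π + 2β = 213.4167°
tangent length = C·cosβ = 76.6225
L = (r1+r2)·wrap + 2·C·cosβ = 23·3.7248 + 2·76.6225 = 238.9159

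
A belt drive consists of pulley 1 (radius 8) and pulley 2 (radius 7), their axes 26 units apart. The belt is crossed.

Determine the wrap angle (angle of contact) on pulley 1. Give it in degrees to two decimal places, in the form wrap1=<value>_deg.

wrap1=250.47_deg

crossed belt: β = asin((r1+r2)/C) = asin(15/26) = 35.2344°
wrap1 = wrap2 = π + 2β = 250.4688°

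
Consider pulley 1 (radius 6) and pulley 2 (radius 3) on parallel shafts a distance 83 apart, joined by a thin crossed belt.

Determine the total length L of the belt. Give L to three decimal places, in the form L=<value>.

L=195.251

crossed belt: β = asin((r1+r2)/C) = asin(9/83) = 6.2250°
wrap1 = wrap2 = π + 2β = 192.4501°
tangent length = C·cosβ = 82.5106
L = (r1+r2)·wrap + 2·C·cosβ = 9·3.3589 + 2·82.5106 = 195.2512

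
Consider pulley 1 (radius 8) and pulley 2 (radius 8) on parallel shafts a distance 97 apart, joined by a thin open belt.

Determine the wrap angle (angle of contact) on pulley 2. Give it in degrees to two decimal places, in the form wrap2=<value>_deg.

open belt: β = asin((r2−r1)/C) = asin(0/97) = 0.0000°
wrap1 = π − 2β = 180.0000°
wrap2 = π + 2β = 180.0000°

wrap2=180.00_deg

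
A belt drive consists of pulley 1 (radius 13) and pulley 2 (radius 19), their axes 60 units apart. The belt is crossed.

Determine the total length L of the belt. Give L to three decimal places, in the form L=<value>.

L=238.042

crossed belt: β = asin((r1+r2)/C) = asin(32/60) = 32.2310°
wrap1 = wrap2 = π + 2β = 244.4619°
tangent length = C·cosβ = 50.7543
L = (r1+r2)·wrap + 2·C·cosβ = 32·4.2667 + 2·50.7543 = 238.0419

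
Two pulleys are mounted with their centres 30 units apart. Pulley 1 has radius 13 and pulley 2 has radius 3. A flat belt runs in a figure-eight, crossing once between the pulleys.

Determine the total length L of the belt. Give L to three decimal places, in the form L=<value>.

crossed belt: β = asin((r1+r2)/C) = asin(16/30) = 32.2310°
wrap1 = wrap2 = π + 2β = 244.4619°
tangent length = C·cosβ = 25.3772
L = (r1+r2)·wrap + 2·C·cosβ = 16·4.2667 + 2·25.3772 = 119.0210

L=119.021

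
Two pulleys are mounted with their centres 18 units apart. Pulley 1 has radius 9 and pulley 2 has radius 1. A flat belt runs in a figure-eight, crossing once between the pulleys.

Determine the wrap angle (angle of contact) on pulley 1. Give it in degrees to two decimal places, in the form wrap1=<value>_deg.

crossed belt: β = asin((r1+r2)/C) = asin(10/18) = 33.7490°
wrap1 = wrap2 = π + 2β = 247.4980°

wrap1=247.50_deg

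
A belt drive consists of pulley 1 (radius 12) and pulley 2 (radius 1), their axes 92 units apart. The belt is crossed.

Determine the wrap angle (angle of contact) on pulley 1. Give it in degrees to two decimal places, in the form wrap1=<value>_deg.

wrap1=196.25_deg

crossed belt: β = asin((r1+r2)/C) = asin(13/92) = 8.1233°
wrap1 = wrap2 = π + 2β = 196.2467°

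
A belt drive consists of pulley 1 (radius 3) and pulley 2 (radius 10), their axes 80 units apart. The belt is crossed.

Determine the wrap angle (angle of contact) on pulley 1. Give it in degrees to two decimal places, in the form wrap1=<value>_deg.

crossed belt: β = asin((r1+r2)/C) = asin(13/80) = 9.3520°
wrap1 = wrap2 = π + 2β = 198.7041°

wrap1=198.70_deg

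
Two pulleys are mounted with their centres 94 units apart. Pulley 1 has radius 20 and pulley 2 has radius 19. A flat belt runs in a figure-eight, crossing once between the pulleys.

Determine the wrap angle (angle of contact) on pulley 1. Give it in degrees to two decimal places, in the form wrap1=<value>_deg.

wrap1=229.03_deg

crossed belt: β = asin((r1+r2)/C) = asin(39/94) = 24.5126°
wrap1 = wrap2 = π + 2β = 229.0252°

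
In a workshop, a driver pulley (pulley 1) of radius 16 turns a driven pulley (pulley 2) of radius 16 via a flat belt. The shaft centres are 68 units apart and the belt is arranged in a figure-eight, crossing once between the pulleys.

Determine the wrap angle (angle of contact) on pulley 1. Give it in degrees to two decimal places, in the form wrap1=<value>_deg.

crossed belt: β = asin((r1+r2)/C) = asin(32/68) = 28.0725°
wrap1 = wrap2 = π + 2β = 236.1450°

wrap1=236.14_deg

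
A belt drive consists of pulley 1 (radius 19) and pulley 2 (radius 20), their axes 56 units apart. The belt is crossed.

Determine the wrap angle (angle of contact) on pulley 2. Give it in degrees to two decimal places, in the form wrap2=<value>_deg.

wrap2=268.28_deg

crossed belt: β = asin((r1+r2)/C) = asin(39/56) = 44.1412°
wrap1 = wrap2 = π + 2β = 268.2823°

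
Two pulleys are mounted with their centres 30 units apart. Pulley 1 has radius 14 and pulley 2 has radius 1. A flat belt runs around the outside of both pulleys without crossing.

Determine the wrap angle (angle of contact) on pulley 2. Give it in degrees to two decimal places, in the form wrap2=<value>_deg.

open belt: β = asin((r2−r1)/C) = asin(-13/30) = -25.6793°
wrap1 = π − 2β = 231.3586°
wrap2 = π + 2β = 128.6414°

wrap2=128.64_deg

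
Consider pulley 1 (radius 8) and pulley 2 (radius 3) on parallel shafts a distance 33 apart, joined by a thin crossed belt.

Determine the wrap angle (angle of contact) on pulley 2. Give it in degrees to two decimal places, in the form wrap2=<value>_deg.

wrap2=218.94_deg

crossed belt: β = asin((r1+r2)/C) = asin(11/33) = 19.4712°
wrap1 = wrap2 = π + 2β = 218.9424°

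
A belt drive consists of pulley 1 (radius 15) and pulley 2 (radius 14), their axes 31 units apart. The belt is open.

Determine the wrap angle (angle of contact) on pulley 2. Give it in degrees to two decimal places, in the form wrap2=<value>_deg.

wrap2=176.30_deg

open belt: β = asin((r2−r1)/C) = asin(-1/31) = -1.8486°
wrap1 = π − 2β = 183.6971°
wrap2 = π + 2β = 176.3029°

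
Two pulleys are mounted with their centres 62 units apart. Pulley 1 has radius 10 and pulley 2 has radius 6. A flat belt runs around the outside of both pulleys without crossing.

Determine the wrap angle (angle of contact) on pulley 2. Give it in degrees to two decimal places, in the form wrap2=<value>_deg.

open belt: β = asin((r2−r1)/C) = asin(-4/62) = -3.6991°
wrap1 = π − 2β = 187.3981°
wrap2 = π + 2β = 172.6019°

wrap2=172.60_deg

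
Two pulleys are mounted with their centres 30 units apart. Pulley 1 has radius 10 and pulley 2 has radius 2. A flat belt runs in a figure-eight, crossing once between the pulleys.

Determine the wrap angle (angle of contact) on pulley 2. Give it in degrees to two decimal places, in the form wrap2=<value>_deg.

crossed belt: β = asin((r1+r2)/C) = asin(12/30) = 23.5782°
wrap1 = wrap2 = π + 2β = 227.1564°

wrap2=227.16_deg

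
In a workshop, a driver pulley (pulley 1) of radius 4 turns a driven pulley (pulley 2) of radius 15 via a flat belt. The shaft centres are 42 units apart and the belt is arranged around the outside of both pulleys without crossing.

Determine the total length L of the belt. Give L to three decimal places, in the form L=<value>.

open belt: β = asin((r2−r1)/C) = asin(11/42) = 15.1831°
wrap1 = π − 2β = 149.6338°
wrap2 = π + 2β = 210.3662°
tangent length = C·cosβ = 40.5339
L = r1·wrap1 + r2·wrap2 + 2·C·cosβ = 4·2.6116 + 15·3.6716 + 2·40.5339 = 146.5880

L=146.588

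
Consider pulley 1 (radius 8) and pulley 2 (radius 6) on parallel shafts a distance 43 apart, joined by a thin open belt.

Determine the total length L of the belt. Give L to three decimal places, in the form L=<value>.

L=130.075

open belt: β = asin((r2−r1)/C) = asin(-2/43) = -2.6659°
wrap1 = π − 2β = 185.3318°
wrap2 = π + 2β = 174.6682°
tangent length = C·cosβ = 42.9535
L = r1·wrap1 + r2·wrap2 + 2·C·cosβ = 8·3.2346 + 6·3.0485 + 2·42.9535 = 130.0753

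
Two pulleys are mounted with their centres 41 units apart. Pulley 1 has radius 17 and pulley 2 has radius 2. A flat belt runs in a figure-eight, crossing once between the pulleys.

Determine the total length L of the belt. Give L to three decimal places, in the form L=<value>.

crossed belt: β = asin((r1+r2)/C) = asin(19/41) = 27.6077°
wrap1 = wrap2 = π + 2β = 235.2153°
tangent length = C·cosβ = 36.3318
L = (r1+r2)·wrap + 2·C·cosβ = 19·4.1053 + 2·36.3318 = 150.6640

L=150.664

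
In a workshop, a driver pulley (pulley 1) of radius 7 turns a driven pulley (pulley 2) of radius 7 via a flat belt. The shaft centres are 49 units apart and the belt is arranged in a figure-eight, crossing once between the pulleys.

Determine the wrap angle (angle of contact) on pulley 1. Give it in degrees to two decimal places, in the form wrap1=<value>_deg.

crossed belt: β = asin((r1+r2)/C) = asin(14/49) = 16.6015°
wrap1 = wrap2 = π + 2β = 213.2031°

wrap1=213.20_deg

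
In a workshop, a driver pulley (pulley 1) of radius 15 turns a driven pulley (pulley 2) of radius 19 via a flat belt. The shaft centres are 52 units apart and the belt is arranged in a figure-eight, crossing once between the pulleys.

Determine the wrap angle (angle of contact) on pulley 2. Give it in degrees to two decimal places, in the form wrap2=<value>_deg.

crossed belt: β = asin((r1+r2)/C) = asin(34/52) = 40.8322°
wrap1 = wrap2 = π + 2β = 261.6644°

wrap2=261.66_deg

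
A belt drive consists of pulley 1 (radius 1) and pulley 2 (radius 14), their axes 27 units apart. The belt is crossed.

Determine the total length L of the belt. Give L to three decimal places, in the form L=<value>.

crossed belt: β = asin((r1+r2)/C) = asin(15/27) = 33.7490°
wrap1 = wrap2 = π + 2β = 247.4980°
tangent length = C·cosβ = 22.4499
L = (r1+r2)·wrap + 2·C·cosβ = 15·4.3197 + 2·22.4499 = 109.6947

L=109.695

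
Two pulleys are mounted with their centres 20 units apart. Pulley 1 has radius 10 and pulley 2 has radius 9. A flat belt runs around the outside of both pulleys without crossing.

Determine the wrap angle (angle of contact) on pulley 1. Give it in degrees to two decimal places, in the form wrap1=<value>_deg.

wrap1=185.73_deg

open belt: β = asin((r2−r1)/C) = asin(-1/20) = -2.8660°
wrap1 = π − 2β = 185.7320°
wrap2 = π + 2β = 174.2680°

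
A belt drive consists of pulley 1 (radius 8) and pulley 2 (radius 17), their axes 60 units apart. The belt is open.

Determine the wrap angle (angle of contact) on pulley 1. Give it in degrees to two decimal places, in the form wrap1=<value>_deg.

open belt: β = asin((r2−r1)/C) = asin(9/60) = 8.6269°
wrap1 = π − 2β = 162.7461°
wrap2 = π + 2β = 197.2539°

wrap1=162.75_deg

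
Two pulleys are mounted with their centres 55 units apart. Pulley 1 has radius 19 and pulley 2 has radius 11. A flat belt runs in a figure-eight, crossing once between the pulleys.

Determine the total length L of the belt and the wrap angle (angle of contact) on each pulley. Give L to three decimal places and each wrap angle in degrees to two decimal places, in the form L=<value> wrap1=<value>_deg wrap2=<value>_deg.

L=221.059 wrap1=246.11_deg wrap2=246.11_deg

crossed belt: β = asin((r1+r2)/C) = asin(30/55) = 33.0557°
wrap1 = wrap2 = π + 2β = 246.1115°
tangent length = C·cosβ = 46.0977
L = (r1+r2)·wrap + 2·C·cosβ = 30·4.2955 + 2·46.0977 = 221.0591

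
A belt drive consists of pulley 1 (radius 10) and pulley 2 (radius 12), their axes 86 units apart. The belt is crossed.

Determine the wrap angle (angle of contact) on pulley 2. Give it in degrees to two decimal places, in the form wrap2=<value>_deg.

wrap2=209.64_deg

crossed belt: β = asin((r1+r2)/C) = asin(22/86) = 14.8218°
wrap1 = wrap2 = π + 2β = 209.6436°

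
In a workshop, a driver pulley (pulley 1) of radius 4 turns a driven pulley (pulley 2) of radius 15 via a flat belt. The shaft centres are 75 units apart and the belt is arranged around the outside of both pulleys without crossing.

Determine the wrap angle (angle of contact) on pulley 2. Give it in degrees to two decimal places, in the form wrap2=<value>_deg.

wrap2=196.87_deg

open belt: β = asin((r2−r1)/C) = asin(11/75) = 8.4338°
wrap1 = π − 2β = 163.1324°
wrap2 = π + 2β = 196.8676°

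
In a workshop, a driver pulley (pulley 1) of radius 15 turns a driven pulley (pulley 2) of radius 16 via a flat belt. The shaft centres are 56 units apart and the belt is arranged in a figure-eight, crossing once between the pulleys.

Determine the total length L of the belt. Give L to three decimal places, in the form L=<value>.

L=227.035

crossed belt: β = asin((r1+r2)/C) = asin(31/56) = 33.6124°
wrap1 = wrap2 = π + 2β = 247.2247°
tangent length = C·cosβ = 46.6369
L = (r1+r2)·wrap + 2·C·cosβ = 31·4.3149 + 2·46.6369 = 227.0353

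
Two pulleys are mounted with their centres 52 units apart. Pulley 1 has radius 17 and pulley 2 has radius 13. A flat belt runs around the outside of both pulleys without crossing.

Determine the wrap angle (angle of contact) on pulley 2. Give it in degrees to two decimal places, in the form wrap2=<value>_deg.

open belt: β = asin((r2−r1)/C) = asin(-4/52) = -4.4117°
wrap1 = π − 2β = 188.8235°
wrap2 = π + 2β = 171.1765°

wrap2=171.18_deg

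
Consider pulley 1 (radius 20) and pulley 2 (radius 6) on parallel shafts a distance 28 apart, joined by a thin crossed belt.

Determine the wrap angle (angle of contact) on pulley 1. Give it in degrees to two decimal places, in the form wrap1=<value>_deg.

crossed belt: β = asin((r1+r2)/C) = asin(26/28) = 68.2132°
wrap1 = wrap2 = π + 2β = 316.4264°

wrap1=316.43_deg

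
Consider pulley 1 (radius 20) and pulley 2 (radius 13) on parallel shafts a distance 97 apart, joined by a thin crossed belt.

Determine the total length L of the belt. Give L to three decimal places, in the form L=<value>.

L=309.012

crossed belt: β = asin((r1+r2)/C) = asin(33/97) = 19.8894°
wrap1 = wrap2 = π + 2β = 219.7789°
tangent length = C·cosβ = 91.2140
L = (r1+r2)·wrap + 2·C·cosβ = 33·3.8359 + 2·91.2140 = 309.0116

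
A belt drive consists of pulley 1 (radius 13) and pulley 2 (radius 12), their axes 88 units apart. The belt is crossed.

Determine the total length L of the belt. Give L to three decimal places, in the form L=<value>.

L=261.691

crossed belt: β = asin((r1+r2)/C) = asin(25/88) = 16.5045°
wrap1 = wrap2 = π + 2β = 213.0090°
tangent length = C·cosβ = 84.3742
L = (r1+r2)·wrap + 2·C·cosβ = 25·3.7177 + 2·84.3742 = 261.6911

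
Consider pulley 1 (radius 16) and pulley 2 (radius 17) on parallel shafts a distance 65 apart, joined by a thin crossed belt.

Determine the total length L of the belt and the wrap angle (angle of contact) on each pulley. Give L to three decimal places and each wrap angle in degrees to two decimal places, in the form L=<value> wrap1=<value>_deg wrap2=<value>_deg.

L=250.818 wrap1=241.02_deg wrap2=241.02_deg

crossed belt: β = asin((r1+r2)/C) = asin(33/65) = 30.5102°
wrap1 = wrap2 = π + 2β = 241.0205°
tangent length = C·cosβ = 56.0000
L = (r1+r2)·wrap + 2·C·cosβ = 33·4.2066 + 2·56.0000 = 250.8178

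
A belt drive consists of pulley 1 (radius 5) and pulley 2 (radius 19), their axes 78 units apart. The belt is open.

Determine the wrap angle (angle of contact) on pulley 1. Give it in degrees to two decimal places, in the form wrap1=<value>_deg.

open belt: β = asin((r2−r1)/C) = asin(14/78) = 10.3399°
wrap1 = π − 2β = 159.3202°
wrap2 = π + 2β = 200.6798°

wrap1=159.32_deg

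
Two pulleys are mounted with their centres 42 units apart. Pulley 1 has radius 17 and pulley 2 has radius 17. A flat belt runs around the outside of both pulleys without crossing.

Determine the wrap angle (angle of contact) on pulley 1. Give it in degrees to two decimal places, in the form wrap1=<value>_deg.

wrap1=180.00_deg

open belt: β = asin((r2−r1)/C) = asin(0/42) = 0.0000°
wrap1 = π − 2β = 180.0000°
wrap2 = π + 2β = 180.0000°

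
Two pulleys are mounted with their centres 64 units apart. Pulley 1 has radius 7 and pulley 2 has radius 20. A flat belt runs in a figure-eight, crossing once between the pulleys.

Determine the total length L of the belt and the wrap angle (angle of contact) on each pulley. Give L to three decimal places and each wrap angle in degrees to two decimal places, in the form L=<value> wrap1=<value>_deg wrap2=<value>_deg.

crossed belt: β = asin((r1+r2)/C) = asin(27/64) = 24.9530°
wrap1 = wrap2 = π + 2β = 229.9060°
tangent length = C·cosβ = 58.0259
L = (r1+r2)·wrap + 2·C·cosβ = 27·4.0126 + 2·58.0259 = 224.3924

L=224.392 wrap1=229.91_deg wrap2=229.91_deg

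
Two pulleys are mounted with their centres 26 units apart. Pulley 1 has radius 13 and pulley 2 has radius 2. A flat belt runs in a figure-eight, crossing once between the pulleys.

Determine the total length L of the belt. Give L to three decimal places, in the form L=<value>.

crossed belt: β = asin((r1+r2)/C) = asin(15/26) = 35.2344°
wrap1 = wrap2 = π + 2β = 250.4688°
tangent length = C·cosβ = 21.2368
L = (r1+r2)·wrap + 2·C·cosβ = 15·4.3715 + 2·21.2368 = 108.0461

L=108.046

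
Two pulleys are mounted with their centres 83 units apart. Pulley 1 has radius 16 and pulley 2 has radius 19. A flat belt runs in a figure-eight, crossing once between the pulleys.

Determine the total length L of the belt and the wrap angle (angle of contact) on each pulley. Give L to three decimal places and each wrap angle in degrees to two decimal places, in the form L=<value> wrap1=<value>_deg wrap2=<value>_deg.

L=290.946 wrap1=229.88_deg wrap2=229.88_deg

crossed belt: β = asin((r1+r2)/C) = asin(35/83) = 24.9411°
wrap1 = wrap2 = π + 2β = 229.8822°
tangent length = C·cosβ = 75.2596
L = (r1+r2)·wrap + 2·C·cosβ = 35·4.0122 + 2·75.2596 = 290.9462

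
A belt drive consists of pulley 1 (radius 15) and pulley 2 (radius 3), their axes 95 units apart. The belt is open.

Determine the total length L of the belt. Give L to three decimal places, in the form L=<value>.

open belt: β = asin((r2−r1)/C) = asin(-12/95) = -7.2567°
wrap1 = π − 2β = 194.5135°
wrap2 = π + 2β = 165.4865°
tangent length = C·cosβ = 94.2391
L = r1·wrap1 + r2·wrap2 + 2·C·cosβ = 15·3.3949 + 3·2.8883 + 2·94.2391 = 248.0665

L=248.066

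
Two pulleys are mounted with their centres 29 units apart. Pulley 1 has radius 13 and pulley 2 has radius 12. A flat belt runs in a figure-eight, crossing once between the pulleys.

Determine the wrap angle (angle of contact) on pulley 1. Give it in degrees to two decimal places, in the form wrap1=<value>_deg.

wrap1=299.10_deg

crossed belt: β = asin((r1+r2)/C) = asin(25/29) = 59.5497°
wrap1 = wrap2 = π + 2β = 299.0994°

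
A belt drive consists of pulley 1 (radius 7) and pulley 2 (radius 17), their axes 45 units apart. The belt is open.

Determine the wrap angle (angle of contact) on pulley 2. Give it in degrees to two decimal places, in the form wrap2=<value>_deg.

wrap2=205.68_deg

open belt: β = asin((r2−r1)/C) = asin(10/45) = 12.8396°
wrap1 = π − 2β = 154.3208°
wrap2 = π + 2β = 205.6792°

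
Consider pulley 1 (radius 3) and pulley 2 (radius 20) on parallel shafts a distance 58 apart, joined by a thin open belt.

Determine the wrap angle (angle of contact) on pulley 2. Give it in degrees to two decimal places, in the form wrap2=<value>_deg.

wrap2=214.09_deg

open belt: β = asin((r2−r1)/C) = asin(17/58) = 17.0438°
wrap1 = π − 2β = 145.9123°
wrap2 = π + 2β = 214.0877°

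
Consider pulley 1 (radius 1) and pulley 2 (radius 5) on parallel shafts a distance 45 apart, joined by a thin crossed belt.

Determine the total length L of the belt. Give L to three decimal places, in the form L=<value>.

crossed belt: β = asin((r1+r2)/C) = asin(6/45) = 7.6623°
wrap1 = wrap2 = π + 2β = 195.3245°
tangent length = C·cosβ = 44.5982
L = (r1+r2)·wrap + 2·C·cosβ = 6·3.4091 + 2·44.5982 = 109.6507

L=109.651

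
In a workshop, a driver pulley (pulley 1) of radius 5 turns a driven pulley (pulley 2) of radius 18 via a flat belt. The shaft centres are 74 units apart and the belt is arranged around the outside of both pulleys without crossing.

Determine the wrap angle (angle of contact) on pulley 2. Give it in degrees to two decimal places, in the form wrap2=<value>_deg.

wrap2=200.24_deg

open belt: β = asin((r2−r1)/C) = asin(13/74) = 10.1180°
wrap1 = π − 2β = 159.7640°
wrap2 = π + 2β = 200.2360°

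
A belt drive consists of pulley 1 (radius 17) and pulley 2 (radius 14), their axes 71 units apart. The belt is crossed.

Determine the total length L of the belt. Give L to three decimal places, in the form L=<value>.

L=253.153

crossed belt: β = asin((r1+r2)/C) = asin(31/71) = 25.8884°
wrap1 = wrap2 = π + 2β = 231.7768°
tangent length = C·cosβ = 63.8749
L = (r1+r2)·wrap + 2·C·cosβ = 31·4.0453 + 2·63.8749 = 253.1531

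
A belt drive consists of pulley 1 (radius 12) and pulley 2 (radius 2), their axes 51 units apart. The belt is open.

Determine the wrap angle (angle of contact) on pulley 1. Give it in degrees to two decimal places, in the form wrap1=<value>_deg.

wrap1=202.62_deg

open belt: β = asin((r2−r1)/C) = asin(-10/51) = -11.3077°
wrap1 = π − 2β = 202.6155°
wrap2 = π + 2β = 157.3845°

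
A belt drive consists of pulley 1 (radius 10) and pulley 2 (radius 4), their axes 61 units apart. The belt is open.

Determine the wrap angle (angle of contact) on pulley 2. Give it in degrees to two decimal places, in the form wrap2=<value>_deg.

open belt: β = asin((r2−r1)/C) = asin(-6/61) = -5.6448°
wrap1 = π − 2β = 191.2896°
wrap2 = π + 2β = 168.7104°

wrap2=168.71_deg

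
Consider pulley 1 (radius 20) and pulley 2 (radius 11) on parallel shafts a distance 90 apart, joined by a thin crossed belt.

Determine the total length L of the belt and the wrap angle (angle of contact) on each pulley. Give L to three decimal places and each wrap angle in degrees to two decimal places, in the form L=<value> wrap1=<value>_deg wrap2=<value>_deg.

L=288.177 wrap1=220.30_deg wrap2=220.30_deg

crossed belt: β = asin((r1+r2)/C) = asin(31/90) = 20.1479°
wrap1 = wrap2 = π + 2β = 220.2958°
tangent length = C·cosβ = 84.4926
L = (r1+r2)·wrap + 2·C·cosβ = 31·3.8449 + 2·84.4926 = 288.1767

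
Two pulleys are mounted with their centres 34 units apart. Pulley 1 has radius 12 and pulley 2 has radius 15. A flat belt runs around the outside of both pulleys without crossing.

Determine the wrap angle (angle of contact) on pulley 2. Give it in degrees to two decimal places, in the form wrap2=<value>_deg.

wrap2=190.12_deg

open belt: β = asin((r2−r1)/C) = asin(3/34) = 5.0621°
wrap1 = π − 2β = 169.8758°
wrap2 = π + 2β = 190.1242°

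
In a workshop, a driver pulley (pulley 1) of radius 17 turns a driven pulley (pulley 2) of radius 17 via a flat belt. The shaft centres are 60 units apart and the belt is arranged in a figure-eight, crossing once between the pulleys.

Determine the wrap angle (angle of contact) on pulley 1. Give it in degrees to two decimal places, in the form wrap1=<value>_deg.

crossed belt: β = asin((r1+r2)/C) = asin(34/60) = 34.5181°
wrap1 = wrap2 = π + 2β = 249.0362°

wrap1=249.04_deg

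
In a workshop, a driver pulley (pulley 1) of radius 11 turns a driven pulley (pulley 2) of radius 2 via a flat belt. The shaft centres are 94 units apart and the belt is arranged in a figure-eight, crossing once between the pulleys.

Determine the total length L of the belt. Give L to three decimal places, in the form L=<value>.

L=230.641

crossed belt: β = asin((r1+r2)/C) = asin(13/94) = 7.9494°
wrap1 = wrap2 = π + 2β = 195.8987°
tangent length = C·cosβ = 93.0967
L = (r1+r2)·wrap + 2·C·cosβ = 13·3.4191 + 2·93.0967 = 230.6415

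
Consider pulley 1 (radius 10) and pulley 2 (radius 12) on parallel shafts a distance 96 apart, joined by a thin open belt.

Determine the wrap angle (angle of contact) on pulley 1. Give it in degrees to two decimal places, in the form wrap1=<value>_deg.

open belt: β = asin((r2−r1)/C) = asin(2/96) = 1.1937°
wrap1 = π − 2β = 177.6125°
wrap2 = π + 2β = 182.3875°

wrap1=177.61_deg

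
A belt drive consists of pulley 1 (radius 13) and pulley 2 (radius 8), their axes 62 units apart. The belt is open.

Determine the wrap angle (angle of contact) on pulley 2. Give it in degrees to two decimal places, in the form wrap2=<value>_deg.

wrap2=170.75_deg

open belt: β = asin((r2−r1)/C) = asin(-5/62) = -4.6257°
wrap1 = π − 2β = 189.2513°
wrap2 = π + 2β = 170.7487°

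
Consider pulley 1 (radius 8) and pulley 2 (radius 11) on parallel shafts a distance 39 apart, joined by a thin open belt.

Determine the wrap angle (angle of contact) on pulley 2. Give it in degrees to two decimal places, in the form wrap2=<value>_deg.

open belt: β = asin((r2−r1)/C) = asin(3/39) = 4.4117°
wrap1 = π − 2β = 171.1765°
wrap2 = π + 2β = 188.8235°

wrap2=188.82_deg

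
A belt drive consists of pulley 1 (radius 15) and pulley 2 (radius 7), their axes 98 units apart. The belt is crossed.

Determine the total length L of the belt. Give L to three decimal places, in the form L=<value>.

L=270.075

crossed belt: β = asin((r1+r2)/C) = asin(22/98) = 12.9729°
wrap1 = wrap2 = π + 2β = 205.9458°
tangent length = C·cosβ = 95.4987
L = (r1+r2)·wrap + 2·C·cosβ = 22·3.5944 + 2·95.4987 = 270.0749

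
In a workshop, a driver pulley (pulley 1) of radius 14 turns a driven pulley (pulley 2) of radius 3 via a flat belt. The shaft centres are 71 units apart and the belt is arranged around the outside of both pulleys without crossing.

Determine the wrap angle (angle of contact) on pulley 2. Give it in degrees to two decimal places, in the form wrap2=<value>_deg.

wrap2=162.17_deg

open belt: β = asin((r2−r1)/C) = asin(-11/71) = -8.9127°
wrap1 = π − 2β = 197.8254°
wrap2 = π + 2β = 162.1746°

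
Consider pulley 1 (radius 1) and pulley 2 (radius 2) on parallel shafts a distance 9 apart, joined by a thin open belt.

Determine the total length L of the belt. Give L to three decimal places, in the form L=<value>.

open belt: β = asin((r2−r1)/C) = asin(1/9) = 6.3794°
wrap1 = π − 2β = 167.2413°
wrap2 = π + 2β = 192.7587°
tangent length = C·cosβ = 8.9443
L = r1·wrap1 + r2·wrap2 + 2·C·cosβ = 1·2.9189 + 2·3.3643 + 2·8.9443 = 27.5360

L=27.536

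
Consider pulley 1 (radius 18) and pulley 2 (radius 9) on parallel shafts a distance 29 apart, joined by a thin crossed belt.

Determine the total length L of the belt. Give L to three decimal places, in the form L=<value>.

crossed belt: β = asin((r1+r2)/C) = asin(27/29) = 68.5967°
wrap1 = wrap2 = π + 2β = 317.1933°
tangent length = C·cosβ = 10.5830
L = (r1+r2)·wrap + 2·C·cosβ = 27·5.5361 + 2·10.5830 = 170.6398

L=170.640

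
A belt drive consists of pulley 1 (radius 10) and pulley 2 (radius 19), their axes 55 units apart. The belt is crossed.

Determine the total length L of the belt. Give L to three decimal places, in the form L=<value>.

crossed belt: β = asin((r1+r2)/C) = asin(29/55) = 31.8214°
wrap1 = wrap2 = π + 2β = 243.6427°
tangent length = C·cosβ = 46.7333
L = (r1+r2)·wrap + 2·C·cosβ = 29·4.2524 + 2·46.7333 = 216.7852

L=216.785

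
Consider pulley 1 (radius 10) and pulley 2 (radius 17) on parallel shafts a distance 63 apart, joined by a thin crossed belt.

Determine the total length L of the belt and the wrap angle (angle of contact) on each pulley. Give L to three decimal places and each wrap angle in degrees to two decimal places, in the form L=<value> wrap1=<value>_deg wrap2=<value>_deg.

L=222.582 wrap1=230.75_deg wrap2=230.75_deg

crossed belt: β = asin((r1+r2)/C) = asin(27/63) = 25.3769°
wrap1 = wrap2 = π + 2β = 230.7539°
tangent length = C·cosβ = 56.9210
L = (r1+r2)·wrap + 2·C·cosβ = 27·4.0274 + 2·56.9210 = 222.5822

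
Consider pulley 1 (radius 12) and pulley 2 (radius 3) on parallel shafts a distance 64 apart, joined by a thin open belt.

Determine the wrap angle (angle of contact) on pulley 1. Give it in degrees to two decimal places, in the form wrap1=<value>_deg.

open belt: β = asin((r2−r1)/C) = asin(-9/64) = -8.0840°
wrap1 = π − 2β = 196.1680°
wrap2 = π + 2β = 163.8320°

wrap1=196.17_deg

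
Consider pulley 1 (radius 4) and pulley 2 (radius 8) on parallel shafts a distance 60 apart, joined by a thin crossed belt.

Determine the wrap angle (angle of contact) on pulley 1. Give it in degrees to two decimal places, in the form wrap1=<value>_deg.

wrap1=203.07_deg

crossed belt: β = asin((r1+r2)/C) = asin(12/60) = 11.5370°
wrap1 = wrap2 = π + 2β = 203.0739°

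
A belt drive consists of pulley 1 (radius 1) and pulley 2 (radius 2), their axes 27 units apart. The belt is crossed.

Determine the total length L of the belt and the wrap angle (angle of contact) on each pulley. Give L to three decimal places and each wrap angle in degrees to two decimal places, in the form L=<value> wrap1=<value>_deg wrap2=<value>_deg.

L=63.758 wrap1=192.76_deg wrap2=192.76_deg

crossed belt: β = asin((r1+r2)/C) = asin(3/27) = 6.3794°
wrap1 = wrap2 = π + 2β = 192.7587°
tangent length = C·cosβ = 26.8328
L = (r1+r2)·wrap + 2·C·cosβ = 3·3.3643 + 2·26.8328 = 63.7585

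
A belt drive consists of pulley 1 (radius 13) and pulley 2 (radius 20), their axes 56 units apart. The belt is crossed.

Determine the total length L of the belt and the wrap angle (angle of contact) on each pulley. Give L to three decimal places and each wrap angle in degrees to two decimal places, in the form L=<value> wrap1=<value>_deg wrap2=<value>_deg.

crossed belt: β = asin((r1+r2)/C) = asin(33/56) = 36.1063°
wrap1 = wrap2 = π + 2β = 252.2127°
tangent length = C·cosβ = 45.2438
L = (r1+r2)·wrap + 2·C·cosβ = 33·4.4019 + 2·45.2438 = 235.7516

L=235.752 wrap1=252.21_deg wrap2=252.21_deg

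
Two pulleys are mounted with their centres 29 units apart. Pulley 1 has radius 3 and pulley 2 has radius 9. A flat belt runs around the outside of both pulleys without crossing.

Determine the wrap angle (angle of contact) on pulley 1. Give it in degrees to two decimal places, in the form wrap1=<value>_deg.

wrap1=156.12_deg

open belt: β = asin((r2−r1)/C) = asin(6/29) = 11.9405°
wrap1 = π − 2β = 156.1189°
wrap2 = π + 2β = 203.8811°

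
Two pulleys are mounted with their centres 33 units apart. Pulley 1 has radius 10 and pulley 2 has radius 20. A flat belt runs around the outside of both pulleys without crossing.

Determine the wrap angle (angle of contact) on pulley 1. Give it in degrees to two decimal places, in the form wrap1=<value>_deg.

open belt: β = asin((r2−r1)/C) = asin(10/33) = 17.6397°
wrap1 = π − 2β = 144.7206°
wrap2 = π + 2β = 215.2794°

wrap1=144.72_deg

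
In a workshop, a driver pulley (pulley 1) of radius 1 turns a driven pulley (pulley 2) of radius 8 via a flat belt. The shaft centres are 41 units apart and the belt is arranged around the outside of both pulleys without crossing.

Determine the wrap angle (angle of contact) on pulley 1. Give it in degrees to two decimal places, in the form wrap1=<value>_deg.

open belt: β = asin((r2−r1)/C) = asin(7/41) = 9.8304°
wrap1 = π − 2β = 160.3393°
wrap2 = π + 2β = 199.6607°

wrap1=160.34_deg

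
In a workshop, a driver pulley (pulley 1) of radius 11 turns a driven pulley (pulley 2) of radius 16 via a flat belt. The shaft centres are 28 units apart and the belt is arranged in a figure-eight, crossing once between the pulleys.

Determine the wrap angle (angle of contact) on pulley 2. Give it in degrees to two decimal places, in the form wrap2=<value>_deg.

crossed belt: β = asin((r1+r2)/C) = asin(27/28) = 74.6411°
wrap1 = wrap2 = π + 2β = 329.2822°

wrap2=329.28_deg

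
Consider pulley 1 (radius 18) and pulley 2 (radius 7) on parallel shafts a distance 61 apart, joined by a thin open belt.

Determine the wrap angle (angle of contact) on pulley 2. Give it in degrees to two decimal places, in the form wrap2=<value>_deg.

wrap2=159.22_deg

open belt: β = asin((r2−r1)/C) = asin(-11/61) = -10.3889°
wrap1 = π − 2β = 200.7777°
wrap2 = π + 2β = 159.2223°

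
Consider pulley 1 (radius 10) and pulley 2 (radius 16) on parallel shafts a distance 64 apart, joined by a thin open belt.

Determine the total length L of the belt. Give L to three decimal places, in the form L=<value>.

open belt: β = asin((r2−r1)/C) = asin(6/64) = 5.3794°
wrap1 = π − 2β = 169.2412°
wrap2 = π + 2β = 190.7588°
tangent length = C·cosβ = 63.7181
L = r1·wrap1 + r2·wrap2 + 2·C·cosβ = 10·2.9538 + 16·3.3294 + 2·63.7181 = 210.2443

L=210.244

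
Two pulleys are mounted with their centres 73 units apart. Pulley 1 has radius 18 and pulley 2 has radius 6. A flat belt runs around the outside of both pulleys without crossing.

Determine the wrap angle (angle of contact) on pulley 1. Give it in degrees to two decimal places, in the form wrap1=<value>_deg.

wrap1=198.92_deg

open belt: β = asin((r2−r1)/C) = asin(-12/73) = -9.4614°
wrap1 = π − 2β = 198.9229°
wrap2 = π + 2β = 161.0771°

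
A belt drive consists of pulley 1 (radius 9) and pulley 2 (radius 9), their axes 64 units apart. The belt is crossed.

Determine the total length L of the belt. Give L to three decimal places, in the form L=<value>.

L=189.645

crossed belt: β = asin((r1+r2)/C) = asin(18/64) = 16.3348°
wrap1 = wrap2 = π + 2β = 212.6696°
tangent length = C·cosβ = 61.4166
L = (r1+r2)·wrap + 2·C·cosβ = 18·3.7118 + 2·61.4166 = 189.6454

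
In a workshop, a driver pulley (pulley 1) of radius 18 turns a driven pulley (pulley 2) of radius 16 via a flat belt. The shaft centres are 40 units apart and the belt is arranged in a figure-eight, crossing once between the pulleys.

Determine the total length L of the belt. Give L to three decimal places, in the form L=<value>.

L=218.044

crossed belt: β = asin((r1+r2)/C) = asin(34/40) = 58.2117°
wrap1 = wrap2 = π + 2β = 296.4233°
tangent length = C·cosβ = 21.0713
L = (r1+r2)·wrap + 2·C·cosβ = 34·5.1736 + 2·21.0713 = 218.0438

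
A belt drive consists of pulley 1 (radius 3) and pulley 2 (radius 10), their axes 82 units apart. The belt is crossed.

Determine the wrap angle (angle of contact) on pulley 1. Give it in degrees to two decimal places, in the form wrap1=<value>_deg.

crossed belt: β = asin((r1+r2)/C) = asin(13/82) = 9.1220°
wrap1 = wrap2 = π + 2β = 198.2439°

wrap1=198.24_deg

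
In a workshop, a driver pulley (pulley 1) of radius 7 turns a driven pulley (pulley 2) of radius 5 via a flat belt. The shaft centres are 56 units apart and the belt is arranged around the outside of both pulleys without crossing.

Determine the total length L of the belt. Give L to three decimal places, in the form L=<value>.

L=149.771

open belt: β = asin((r2−r1)/C) = asin(-2/56) = -2.0467°
wrap1 = π − 2β = 184.0934°
wrap2 = π + 2β = 175.9066°
tangent length = C·cosβ = 55.9643
L = r1·wrap1 + r2·wrap2 + 2·C·cosβ = 7·3.2130 + 5·3.0701 + 2·55.9643 = 149.7705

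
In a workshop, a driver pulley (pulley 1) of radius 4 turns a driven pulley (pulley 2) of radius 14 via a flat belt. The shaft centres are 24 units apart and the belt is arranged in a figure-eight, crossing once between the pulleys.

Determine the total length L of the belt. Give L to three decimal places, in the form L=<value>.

L=118.828

crossed belt: β = asin((r1+r2)/C) = asin(18/24) = 48.5904°
wrap1 = wrap2 = π + 2β = 277.1808°
tangent length = C·cosβ = 15.8745
L = (r1+r2)·wrap + 2·C·cosβ = 18·4.8377 + 2·15.8745 = 118.8279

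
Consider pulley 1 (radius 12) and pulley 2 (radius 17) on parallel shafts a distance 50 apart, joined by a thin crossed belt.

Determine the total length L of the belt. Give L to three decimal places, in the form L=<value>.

L=208.454

crossed belt: β = asin((r1+r2)/C) = asin(29/50) = 35.4505°
wrap1 = wrap2 = π + 2β = 250.9011°
tangent length = C·cosβ = 40.7308
L = (r1+r2)·wrap + 2·C·cosβ = 29·4.3791 + 2·40.7308 = 208.4541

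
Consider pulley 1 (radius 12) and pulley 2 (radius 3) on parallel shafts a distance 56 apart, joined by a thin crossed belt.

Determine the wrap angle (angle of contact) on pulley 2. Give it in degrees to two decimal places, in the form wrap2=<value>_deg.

wrap2=211.07_deg

crossed belt: β = asin((r1+r2)/C) = asin(15/56) = 15.5368°
wrap1 = wrap2 = π + 2β = 211.0736°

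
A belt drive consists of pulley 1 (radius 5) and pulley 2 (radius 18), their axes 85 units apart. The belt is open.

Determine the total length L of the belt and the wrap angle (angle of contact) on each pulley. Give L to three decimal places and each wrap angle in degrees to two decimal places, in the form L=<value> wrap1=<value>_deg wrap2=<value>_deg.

open belt: β = asin((r2−r1)/C) = asin(13/85) = 8.7974°
wrap1 = π − 2β = 162.4052°
wrap2 = π + 2β = 197.5948°
tangent length = C·cosβ = 84.0000
L = r1·wrap1 + r2·wrap2 + 2·C·cosβ = 5·2.8345 + 18·3.4487 + 2·84.0000 = 244.2488

L=244.249 wrap1=162.41_deg wrap2=197.59_deg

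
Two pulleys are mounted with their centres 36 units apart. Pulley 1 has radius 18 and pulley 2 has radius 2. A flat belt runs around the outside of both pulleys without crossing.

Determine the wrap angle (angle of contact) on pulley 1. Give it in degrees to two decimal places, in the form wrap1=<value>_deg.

open belt: β = asin((r2−r1)/C) = asin(-16/36) = -26.3878°
wrap1 = π − 2β = 232.7756°
wrap2 = π + 2β = 127.2244°

wrap1=232.78_deg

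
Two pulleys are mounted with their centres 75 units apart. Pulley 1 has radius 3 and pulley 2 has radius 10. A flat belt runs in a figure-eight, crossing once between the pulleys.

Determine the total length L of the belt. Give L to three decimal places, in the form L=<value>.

crossed belt: β = asin((r1+r2)/C) = asin(13/75) = 9.9817°
wrap1 = wrap2 = π + 2β = 199.9634°
tangent length = C·cosβ = 73.8647
L = (r1+r2)·wrap + 2·C·cosβ = 13·3.4900 + 2·73.8647 = 193.0997

L=193.100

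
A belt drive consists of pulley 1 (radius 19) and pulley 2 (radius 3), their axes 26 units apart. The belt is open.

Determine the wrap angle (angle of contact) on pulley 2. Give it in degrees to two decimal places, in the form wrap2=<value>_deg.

wrap2=104.04_deg

open belt: β = asin((r2−r1)/C) = asin(-16/26) = -37.9799°
wrap1 = π − 2β = 255.9597°
wrap2 = π + 2β = 104.0403°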